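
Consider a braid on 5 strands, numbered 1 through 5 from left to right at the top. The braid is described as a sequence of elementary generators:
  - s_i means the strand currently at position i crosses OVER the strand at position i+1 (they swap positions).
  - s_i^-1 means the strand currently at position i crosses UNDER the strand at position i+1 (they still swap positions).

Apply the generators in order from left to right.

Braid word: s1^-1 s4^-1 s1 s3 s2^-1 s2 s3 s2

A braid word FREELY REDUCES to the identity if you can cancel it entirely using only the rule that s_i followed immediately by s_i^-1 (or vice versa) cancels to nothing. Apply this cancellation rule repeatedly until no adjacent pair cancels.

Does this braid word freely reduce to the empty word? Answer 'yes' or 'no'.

Gen 1 (s1^-1): push. Stack: [s1^-1]
Gen 2 (s4^-1): push. Stack: [s1^-1 s4^-1]
Gen 3 (s1): push. Stack: [s1^-1 s4^-1 s1]
Gen 4 (s3): push. Stack: [s1^-1 s4^-1 s1 s3]
Gen 5 (s2^-1): push. Stack: [s1^-1 s4^-1 s1 s3 s2^-1]
Gen 6 (s2): cancels prior s2^-1. Stack: [s1^-1 s4^-1 s1 s3]
Gen 7 (s3): push. Stack: [s1^-1 s4^-1 s1 s3 s3]
Gen 8 (s2): push. Stack: [s1^-1 s4^-1 s1 s3 s3 s2]
Reduced word: s1^-1 s4^-1 s1 s3 s3 s2

Answer: no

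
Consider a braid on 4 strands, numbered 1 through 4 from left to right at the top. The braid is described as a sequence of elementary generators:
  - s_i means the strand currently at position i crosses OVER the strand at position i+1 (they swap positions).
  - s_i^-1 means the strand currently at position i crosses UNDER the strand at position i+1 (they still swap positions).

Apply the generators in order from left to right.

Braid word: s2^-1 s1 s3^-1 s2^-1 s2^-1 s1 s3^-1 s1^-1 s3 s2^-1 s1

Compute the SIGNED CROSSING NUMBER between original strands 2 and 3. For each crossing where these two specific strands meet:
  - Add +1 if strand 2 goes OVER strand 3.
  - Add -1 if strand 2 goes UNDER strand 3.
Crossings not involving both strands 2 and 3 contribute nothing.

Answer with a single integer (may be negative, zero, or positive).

Answer: -1

Derivation:
Gen 1: 2 under 3. Both 2&3? yes. Contrib: -1. Sum: -1
Gen 2: crossing 1x3. Both 2&3? no. Sum: -1
Gen 3: crossing 2x4. Both 2&3? no. Sum: -1
Gen 4: crossing 1x4. Both 2&3? no. Sum: -1
Gen 5: crossing 4x1. Both 2&3? no. Sum: -1
Gen 6: crossing 3x1. Both 2&3? no. Sum: -1
Gen 7: crossing 4x2. Both 2&3? no. Sum: -1
Gen 8: crossing 1x3. Both 2&3? no. Sum: -1
Gen 9: crossing 2x4. Both 2&3? no. Sum: -1
Gen 10: crossing 1x4. Both 2&3? no. Sum: -1
Gen 11: crossing 3x4. Both 2&3? no. Sum: -1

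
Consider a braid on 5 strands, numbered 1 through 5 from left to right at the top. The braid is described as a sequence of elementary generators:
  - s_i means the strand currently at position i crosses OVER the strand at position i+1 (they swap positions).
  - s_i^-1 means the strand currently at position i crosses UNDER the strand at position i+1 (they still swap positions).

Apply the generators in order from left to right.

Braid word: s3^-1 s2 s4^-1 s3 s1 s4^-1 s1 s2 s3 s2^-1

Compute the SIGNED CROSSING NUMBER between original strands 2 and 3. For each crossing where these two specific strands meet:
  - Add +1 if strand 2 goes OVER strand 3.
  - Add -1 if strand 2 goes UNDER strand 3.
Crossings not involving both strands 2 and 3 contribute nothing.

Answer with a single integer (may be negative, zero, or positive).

Answer: -1

Derivation:
Gen 1: crossing 3x4. Both 2&3? no. Sum: 0
Gen 2: crossing 2x4. Both 2&3? no. Sum: 0
Gen 3: crossing 3x5. Both 2&3? no. Sum: 0
Gen 4: crossing 2x5. Both 2&3? no. Sum: 0
Gen 5: crossing 1x4. Both 2&3? no. Sum: 0
Gen 6: 2 under 3. Both 2&3? yes. Contrib: -1. Sum: -1
Gen 7: crossing 4x1. Both 2&3? no. Sum: -1
Gen 8: crossing 4x5. Both 2&3? no. Sum: -1
Gen 9: crossing 4x3. Both 2&3? no. Sum: -1
Gen 10: crossing 5x3. Both 2&3? no. Sum: -1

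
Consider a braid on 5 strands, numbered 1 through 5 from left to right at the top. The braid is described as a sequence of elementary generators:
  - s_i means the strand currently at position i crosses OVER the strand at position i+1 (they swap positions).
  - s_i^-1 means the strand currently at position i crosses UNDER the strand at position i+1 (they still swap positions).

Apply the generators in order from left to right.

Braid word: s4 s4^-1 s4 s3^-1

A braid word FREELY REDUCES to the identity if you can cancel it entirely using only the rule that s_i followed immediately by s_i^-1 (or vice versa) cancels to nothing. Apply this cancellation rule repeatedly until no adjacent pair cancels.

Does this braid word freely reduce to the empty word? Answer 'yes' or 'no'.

Answer: no

Derivation:
Gen 1 (s4): push. Stack: [s4]
Gen 2 (s4^-1): cancels prior s4. Stack: []
Gen 3 (s4): push. Stack: [s4]
Gen 4 (s3^-1): push. Stack: [s4 s3^-1]
Reduced word: s4 s3^-1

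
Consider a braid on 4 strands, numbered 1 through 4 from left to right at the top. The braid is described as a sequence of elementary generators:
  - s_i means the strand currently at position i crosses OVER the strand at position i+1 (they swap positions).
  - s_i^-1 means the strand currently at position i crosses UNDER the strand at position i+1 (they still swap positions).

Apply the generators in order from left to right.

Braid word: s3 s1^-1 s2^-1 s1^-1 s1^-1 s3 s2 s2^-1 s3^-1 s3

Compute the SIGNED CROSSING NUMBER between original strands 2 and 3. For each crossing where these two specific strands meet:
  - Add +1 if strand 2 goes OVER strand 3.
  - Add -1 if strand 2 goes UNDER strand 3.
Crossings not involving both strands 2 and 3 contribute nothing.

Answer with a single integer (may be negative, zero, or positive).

Answer: 0

Derivation:
Gen 1: crossing 3x4. Both 2&3? no. Sum: 0
Gen 2: crossing 1x2. Both 2&3? no. Sum: 0
Gen 3: crossing 1x4. Both 2&3? no. Sum: 0
Gen 4: crossing 2x4. Both 2&3? no. Sum: 0
Gen 5: crossing 4x2. Both 2&3? no. Sum: 0
Gen 6: crossing 1x3. Both 2&3? no. Sum: 0
Gen 7: crossing 4x3. Both 2&3? no. Sum: 0
Gen 8: crossing 3x4. Both 2&3? no. Sum: 0
Gen 9: crossing 3x1. Both 2&3? no. Sum: 0
Gen 10: crossing 1x3. Both 2&3? no. Sum: 0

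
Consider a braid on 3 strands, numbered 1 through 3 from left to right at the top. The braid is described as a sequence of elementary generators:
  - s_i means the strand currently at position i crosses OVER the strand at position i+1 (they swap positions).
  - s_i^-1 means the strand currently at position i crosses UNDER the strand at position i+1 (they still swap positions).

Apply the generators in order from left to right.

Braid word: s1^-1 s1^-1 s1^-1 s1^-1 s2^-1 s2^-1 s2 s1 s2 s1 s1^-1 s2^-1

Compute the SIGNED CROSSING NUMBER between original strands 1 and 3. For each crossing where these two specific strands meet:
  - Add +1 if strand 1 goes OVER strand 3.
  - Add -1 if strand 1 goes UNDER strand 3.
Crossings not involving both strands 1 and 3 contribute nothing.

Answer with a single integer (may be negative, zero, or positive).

Gen 1: crossing 1x2. Both 1&3? no. Sum: 0
Gen 2: crossing 2x1. Both 1&3? no. Sum: 0
Gen 3: crossing 1x2. Both 1&3? no. Sum: 0
Gen 4: crossing 2x1. Both 1&3? no. Sum: 0
Gen 5: crossing 2x3. Both 1&3? no. Sum: 0
Gen 6: crossing 3x2. Both 1&3? no. Sum: 0
Gen 7: crossing 2x3. Both 1&3? no. Sum: 0
Gen 8: 1 over 3. Both 1&3? yes. Contrib: +1. Sum: 1
Gen 9: crossing 1x2. Both 1&3? no. Sum: 1
Gen 10: crossing 3x2. Both 1&3? no. Sum: 1
Gen 11: crossing 2x3. Both 1&3? no. Sum: 1
Gen 12: crossing 2x1. Both 1&3? no. Sum: 1

Answer: 1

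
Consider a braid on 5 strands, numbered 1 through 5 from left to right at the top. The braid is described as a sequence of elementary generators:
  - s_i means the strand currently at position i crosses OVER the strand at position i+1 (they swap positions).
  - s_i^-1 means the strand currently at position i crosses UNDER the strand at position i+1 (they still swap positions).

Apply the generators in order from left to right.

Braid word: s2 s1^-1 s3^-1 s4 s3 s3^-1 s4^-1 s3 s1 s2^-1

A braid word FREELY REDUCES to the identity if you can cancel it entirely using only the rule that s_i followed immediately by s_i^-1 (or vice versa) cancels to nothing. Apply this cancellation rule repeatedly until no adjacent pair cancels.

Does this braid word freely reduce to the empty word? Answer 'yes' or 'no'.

Answer: yes

Derivation:
Gen 1 (s2): push. Stack: [s2]
Gen 2 (s1^-1): push. Stack: [s2 s1^-1]
Gen 3 (s3^-1): push. Stack: [s2 s1^-1 s3^-1]
Gen 4 (s4): push. Stack: [s2 s1^-1 s3^-1 s4]
Gen 5 (s3): push. Stack: [s2 s1^-1 s3^-1 s4 s3]
Gen 6 (s3^-1): cancels prior s3. Stack: [s2 s1^-1 s3^-1 s4]
Gen 7 (s4^-1): cancels prior s4. Stack: [s2 s1^-1 s3^-1]
Gen 8 (s3): cancels prior s3^-1. Stack: [s2 s1^-1]
Gen 9 (s1): cancels prior s1^-1. Stack: [s2]
Gen 10 (s2^-1): cancels prior s2. Stack: []
Reduced word: (empty)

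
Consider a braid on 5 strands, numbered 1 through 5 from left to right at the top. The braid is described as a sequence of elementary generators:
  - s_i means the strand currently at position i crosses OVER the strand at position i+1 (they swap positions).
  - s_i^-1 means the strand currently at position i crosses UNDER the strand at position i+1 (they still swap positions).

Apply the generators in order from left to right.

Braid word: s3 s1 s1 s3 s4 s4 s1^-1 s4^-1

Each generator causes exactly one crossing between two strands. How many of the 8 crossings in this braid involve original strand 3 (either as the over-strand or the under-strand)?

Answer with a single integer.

Gen 1: crossing 3x4. Involves strand 3? yes. Count so far: 1
Gen 2: crossing 1x2. Involves strand 3? no. Count so far: 1
Gen 3: crossing 2x1. Involves strand 3? no. Count so far: 1
Gen 4: crossing 4x3. Involves strand 3? yes. Count so far: 2
Gen 5: crossing 4x5. Involves strand 3? no. Count so far: 2
Gen 6: crossing 5x4. Involves strand 3? no. Count so far: 2
Gen 7: crossing 1x2. Involves strand 3? no. Count so far: 2
Gen 8: crossing 4x5. Involves strand 3? no. Count so far: 2

Answer: 2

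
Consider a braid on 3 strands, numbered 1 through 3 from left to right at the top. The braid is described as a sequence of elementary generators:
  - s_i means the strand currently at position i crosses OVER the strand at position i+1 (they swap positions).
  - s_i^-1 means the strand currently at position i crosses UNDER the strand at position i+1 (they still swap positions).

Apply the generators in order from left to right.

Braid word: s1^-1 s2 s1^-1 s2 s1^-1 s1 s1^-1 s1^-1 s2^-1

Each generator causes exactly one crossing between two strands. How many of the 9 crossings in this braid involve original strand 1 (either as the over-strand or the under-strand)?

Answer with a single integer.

Answer: 8

Derivation:
Gen 1: crossing 1x2. Involves strand 1? yes. Count so far: 1
Gen 2: crossing 1x3. Involves strand 1? yes. Count so far: 2
Gen 3: crossing 2x3. Involves strand 1? no. Count so far: 2
Gen 4: crossing 2x1. Involves strand 1? yes. Count so far: 3
Gen 5: crossing 3x1. Involves strand 1? yes. Count so far: 4
Gen 6: crossing 1x3. Involves strand 1? yes. Count so far: 5
Gen 7: crossing 3x1. Involves strand 1? yes. Count so far: 6
Gen 8: crossing 1x3. Involves strand 1? yes. Count so far: 7
Gen 9: crossing 1x2. Involves strand 1? yes. Count so far: 8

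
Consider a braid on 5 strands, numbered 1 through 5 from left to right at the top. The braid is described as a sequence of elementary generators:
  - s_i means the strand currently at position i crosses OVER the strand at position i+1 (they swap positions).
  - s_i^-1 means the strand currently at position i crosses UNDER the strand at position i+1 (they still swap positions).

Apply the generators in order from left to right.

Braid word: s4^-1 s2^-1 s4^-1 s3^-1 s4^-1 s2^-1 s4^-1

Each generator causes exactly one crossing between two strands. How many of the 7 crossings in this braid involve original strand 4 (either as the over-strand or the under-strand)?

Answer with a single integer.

Answer: 4

Derivation:
Gen 1: crossing 4x5. Involves strand 4? yes. Count so far: 1
Gen 2: crossing 2x3. Involves strand 4? no. Count so far: 1
Gen 3: crossing 5x4. Involves strand 4? yes. Count so far: 2
Gen 4: crossing 2x4. Involves strand 4? yes. Count so far: 3
Gen 5: crossing 2x5. Involves strand 4? no. Count so far: 3
Gen 6: crossing 3x4. Involves strand 4? yes. Count so far: 4
Gen 7: crossing 5x2. Involves strand 4? no. Count so far: 4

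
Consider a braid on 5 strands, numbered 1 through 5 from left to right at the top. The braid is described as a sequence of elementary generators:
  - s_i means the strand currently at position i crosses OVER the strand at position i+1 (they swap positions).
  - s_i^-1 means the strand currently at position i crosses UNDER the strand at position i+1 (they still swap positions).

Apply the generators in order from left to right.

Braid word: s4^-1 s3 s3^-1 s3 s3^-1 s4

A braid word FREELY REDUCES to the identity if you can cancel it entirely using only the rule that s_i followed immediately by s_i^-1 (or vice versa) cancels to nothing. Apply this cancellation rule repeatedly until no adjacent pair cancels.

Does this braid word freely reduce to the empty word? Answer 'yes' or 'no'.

Answer: yes

Derivation:
Gen 1 (s4^-1): push. Stack: [s4^-1]
Gen 2 (s3): push. Stack: [s4^-1 s3]
Gen 3 (s3^-1): cancels prior s3. Stack: [s4^-1]
Gen 4 (s3): push. Stack: [s4^-1 s3]
Gen 5 (s3^-1): cancels prior s3. Stack: [s4^-1]
Gen 6 (s4): cancels prior s4^-1. Stack: []
Reduced word: (empty)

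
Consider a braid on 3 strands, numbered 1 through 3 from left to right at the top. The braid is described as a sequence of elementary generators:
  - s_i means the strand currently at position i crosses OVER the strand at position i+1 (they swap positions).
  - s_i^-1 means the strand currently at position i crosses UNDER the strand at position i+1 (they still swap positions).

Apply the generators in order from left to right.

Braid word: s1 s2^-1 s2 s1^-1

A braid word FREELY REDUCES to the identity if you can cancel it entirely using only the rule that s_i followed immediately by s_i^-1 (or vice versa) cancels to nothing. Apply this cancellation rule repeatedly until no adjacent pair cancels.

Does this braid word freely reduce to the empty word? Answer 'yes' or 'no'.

Gen 1 (s1): push. Stack: [s1]
Gen 2 (s2^-1): push. Stack: [s1 s2^-1]
Gen 3 (s2): cancels prior s2^-1. Stack: [s1]
Gen 4 (s1^-1): cancels prior s1. Stack: []
Reduced word: (empty)

Answer: yes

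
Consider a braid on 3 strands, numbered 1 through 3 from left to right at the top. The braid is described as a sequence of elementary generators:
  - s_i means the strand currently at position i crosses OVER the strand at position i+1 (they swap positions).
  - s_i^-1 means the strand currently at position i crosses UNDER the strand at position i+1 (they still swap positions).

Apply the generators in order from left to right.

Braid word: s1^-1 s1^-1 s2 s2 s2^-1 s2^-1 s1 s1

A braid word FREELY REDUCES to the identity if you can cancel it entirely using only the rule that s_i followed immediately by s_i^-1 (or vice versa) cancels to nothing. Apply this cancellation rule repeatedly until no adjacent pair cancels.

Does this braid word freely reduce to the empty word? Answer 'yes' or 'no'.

Answer: yes

Derivation:
Gen 1 (s1^-1): push. Stack: [s1^-1]
Gen 2 (s1^-1): push. Stack: [s1^-1 s1^-1]
Gen 3 (s2): push. Stack: [s1^-1 s1^-1 s2]
Gen 4 (s2): push. Stack: [s1^-1 s1^-1 s2 s2]
Gen 5 (s2^-1): cancels prior s2. Stack: [s1^-1 s1^-1 s2]
Gen 6 (s2^-1): cancels prior s2. Stack: [s1^-1 s1^-1]
Gen 7 (s1): cancels prior s1^-1. Stack: [s1^-1]
Gen 8 (s1): cancels prior s1^-1. Stack: []
Reduced word: (empty)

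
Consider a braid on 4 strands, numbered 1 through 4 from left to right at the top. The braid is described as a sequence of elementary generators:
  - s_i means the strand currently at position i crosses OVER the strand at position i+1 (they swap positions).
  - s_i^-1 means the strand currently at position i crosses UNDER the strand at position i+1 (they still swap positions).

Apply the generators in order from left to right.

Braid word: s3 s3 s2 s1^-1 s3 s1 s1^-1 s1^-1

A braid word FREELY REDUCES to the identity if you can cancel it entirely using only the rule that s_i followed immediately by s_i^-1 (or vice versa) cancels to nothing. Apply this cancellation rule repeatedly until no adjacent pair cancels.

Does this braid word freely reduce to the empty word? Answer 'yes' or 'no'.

Gen 1 (s3): push. Stack: [s3]
Gen 2 (s3): push. Stack: [s3 s3]
Gen 3 (s2): push. Stack: [s3 s3 s2]
Gen 4 (s1^-1): push. Stack: [s3 s3 s2 s1^-1]
Gen 5 (s3): push. Stack: [s3 s3 s2 s1^-1 s3]
Gen 6 (s1): push. Stack: [s3 s3 s2 s1^-1 s3 s1]
Gen 7 (s1^-1): cancels prior s1. Stack: [s3 s3 s2 s1^-1 s3]
Gen 8 (s1^-1): push. Stack: [s3 s3 s2 s1^-1 s3 s1^-1]
Reduced word: s3 s3 s2 s1^-1 s3 s1^-1

Answer: no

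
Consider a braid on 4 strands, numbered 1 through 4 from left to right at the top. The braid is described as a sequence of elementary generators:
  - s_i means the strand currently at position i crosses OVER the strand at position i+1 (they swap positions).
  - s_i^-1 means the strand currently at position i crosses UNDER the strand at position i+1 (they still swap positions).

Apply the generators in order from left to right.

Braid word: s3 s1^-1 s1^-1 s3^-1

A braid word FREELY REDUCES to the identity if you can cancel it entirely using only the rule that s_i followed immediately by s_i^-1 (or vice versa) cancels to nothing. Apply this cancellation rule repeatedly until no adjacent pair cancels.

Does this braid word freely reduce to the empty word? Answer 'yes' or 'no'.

Answer: no

Derivation:
Gen 1 (s3): push. Stack: [s3]
Gen 2 (s1^-1): push. Stack: [s3 s1^-1]
Gen 3 (s1^-1): push. Stack: [s3 s1^-1 s1^-1]
Gen 4 (s3^-1): push. Stack: [s3 s1^-1 s1^-1 s3^-1]
Reduced word: s3 s1^-1 s1^-1 s3^-1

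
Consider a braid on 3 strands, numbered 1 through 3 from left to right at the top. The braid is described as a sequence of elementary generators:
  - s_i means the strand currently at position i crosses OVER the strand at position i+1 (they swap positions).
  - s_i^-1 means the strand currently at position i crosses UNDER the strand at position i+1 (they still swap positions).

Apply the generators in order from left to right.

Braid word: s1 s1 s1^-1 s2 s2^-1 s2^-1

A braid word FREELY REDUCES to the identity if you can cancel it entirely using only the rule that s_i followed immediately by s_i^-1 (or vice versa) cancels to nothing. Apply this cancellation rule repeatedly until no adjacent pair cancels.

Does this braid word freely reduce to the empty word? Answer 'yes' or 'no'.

Gen 1 (s1): push. Stack: [s1]
Gen 2 (s1): push. Stack: [s1 s1]
Gen 3 (s1^-1): cancels prior s1. Stack: [s1]
Gen 4 (s2): push. Stack: [s1 s2]
Gen 5 (s2^-1): cancels prior s2. Stack: [s1]
Gen 6 (s2^-1): push. Stack: [s1 s2^-1]
Reduced word: s1 s2^-1

Answer: no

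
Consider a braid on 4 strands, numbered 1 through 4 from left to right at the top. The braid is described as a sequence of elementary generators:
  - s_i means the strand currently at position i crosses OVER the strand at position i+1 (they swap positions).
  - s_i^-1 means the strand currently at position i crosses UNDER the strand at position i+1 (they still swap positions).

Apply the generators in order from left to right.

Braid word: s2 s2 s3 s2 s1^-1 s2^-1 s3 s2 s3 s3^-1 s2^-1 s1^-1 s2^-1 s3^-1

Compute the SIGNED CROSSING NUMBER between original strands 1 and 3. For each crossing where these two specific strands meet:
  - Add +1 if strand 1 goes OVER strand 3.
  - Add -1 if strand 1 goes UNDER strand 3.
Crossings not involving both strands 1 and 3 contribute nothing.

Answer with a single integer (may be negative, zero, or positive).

Answer: 1

Derivation:
Gen 1: crossing 2x3. Both 1&3? no. Sum: 0
Gen 2: crossing 3x2. Both 1&3? no. Sum: 0
Gen 3: crossing 3x4. Both 1&3? no. Sum: 0
Gen 4: crossing 2x4. Both 1&3? no. Sum: 0
Gen 5: crossing 1x4. Both 1&3? no. Sum: 0
Gen 6: crossing 1x2. Both 1&3? no. Sum: 0
Gen 7: 1 over 3. Both 1&3? yes. Contrib: +1. Sum: 1
Gen 8: crossing 2x3. Both 1&3? no. Sum: 1
Gen 9: crossing 2x1. Both 1&3? no. Sum: 1
Gen 10: crossing 1x2. Both 1&3? no. Sum: 1
Gen 11: crossing 3x2. Both 1&3? no. Sum: 1
Gen 12: crossing 4x2. Both 1&3? no. Sum: 1
Gen 13: crossing 4x3. Both 1&3? no. Sum: 1
Gen 14: crossing 4x1. Both 1&3? no. Sum: 1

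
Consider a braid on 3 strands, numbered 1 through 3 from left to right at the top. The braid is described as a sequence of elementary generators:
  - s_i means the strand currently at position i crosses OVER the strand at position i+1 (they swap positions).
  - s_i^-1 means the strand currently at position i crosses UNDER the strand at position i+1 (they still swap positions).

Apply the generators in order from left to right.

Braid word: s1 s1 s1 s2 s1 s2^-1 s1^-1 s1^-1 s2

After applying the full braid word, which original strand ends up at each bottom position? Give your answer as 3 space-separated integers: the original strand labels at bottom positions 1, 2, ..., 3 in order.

Gen 1 (s1): strand 1 crosses over strand 2. Perm now: [2 1 3]
Gen 2 (s1): strand 2 crosses over strand 1. Perm now: [1 2 3]
Gen 3 (s1): strand 1 crosses over strand 2. Perm now: [2 1 3]
Gen 4 (s2): strand 1 crosses over strand 3. Perm now: [2 3 1]
Gen 5 (s1): strand 2 crosses over strand 3. Perm now: [3 2 1]
Gen 6 (s2^-1): strand 2 crosses under strand 1. Perm now: [3 1 2]
Gen 7 (s1^-1): strand 3 crosses under strand 1. Perm now: [1 3 2]
Gen 8 (s1^-1): strand 1 crosses under strand 3. Perm now: [3 1 2]
Gen 9 (s2): strand 1 crosses over strand 2. Perm now: [3 2 1]

Answer: 3 2 1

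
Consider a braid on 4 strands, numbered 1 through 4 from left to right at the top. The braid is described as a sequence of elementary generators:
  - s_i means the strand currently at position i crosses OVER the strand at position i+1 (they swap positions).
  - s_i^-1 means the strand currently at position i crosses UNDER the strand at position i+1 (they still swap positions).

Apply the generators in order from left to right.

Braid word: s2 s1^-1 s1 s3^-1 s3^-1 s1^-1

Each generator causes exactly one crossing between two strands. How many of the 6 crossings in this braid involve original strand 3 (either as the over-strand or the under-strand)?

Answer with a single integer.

Answer: 4

Derivation:
Gen 1: crossing 2x3. Involves strand 3? yes. Count so far: 1
Gen 2: crossing 1x3. Involves strand 3? yes. Count so far: 2
Gen 3: crossing 3x1. Involves strand 3? yes. Count so far: 3
Gen 4: crossing 2x4. Involves strand 3? no. Count so far: 3
Gen 5: crossing 4x2. Involves strand 3? no. Count so far: 3
Gen 6: crossing 1x3. Involves strand 3? yes. Count so far: 4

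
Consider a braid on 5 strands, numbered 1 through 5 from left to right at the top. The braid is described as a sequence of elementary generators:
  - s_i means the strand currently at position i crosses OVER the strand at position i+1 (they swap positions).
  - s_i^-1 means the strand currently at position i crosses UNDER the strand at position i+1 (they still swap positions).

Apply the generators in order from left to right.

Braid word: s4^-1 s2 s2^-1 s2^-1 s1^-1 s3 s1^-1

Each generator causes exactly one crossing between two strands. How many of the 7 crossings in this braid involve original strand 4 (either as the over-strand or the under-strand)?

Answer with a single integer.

Gen 1: crossing 4x5. Involves strand 4? yes. Count so far: 1
Gen 2: crossing 2x3. Involves strand 4? no. Count so far: 1
Gen 3: crossing 3x2. Involves strand 4? no. Count so far: 1
Gen 4: crossing 2x3. Involves strand 4? no. Count so far: 1
Gen 5: crossing 1x3. Involves strand 4? no. Count so far: 1
Gen 6: crossing 2x5. Involves strand 4? no. Count so far: 1
Gen 7: crossing 3x1. Involves strand 4? no. Count so far: 1

Answer: 1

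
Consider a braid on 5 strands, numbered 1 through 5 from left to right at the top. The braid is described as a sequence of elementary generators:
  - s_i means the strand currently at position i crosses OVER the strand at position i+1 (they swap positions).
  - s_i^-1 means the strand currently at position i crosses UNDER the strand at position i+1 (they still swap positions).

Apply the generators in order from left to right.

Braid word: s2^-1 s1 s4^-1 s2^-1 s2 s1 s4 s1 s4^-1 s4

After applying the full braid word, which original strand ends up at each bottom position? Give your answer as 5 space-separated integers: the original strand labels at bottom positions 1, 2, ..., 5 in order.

Answer: 3 1 2 4 5

Derivation:
Gen 1 (s2^-1): strand 2 crosses under strand 3. Perm now: [1 3 2 4 5]
Gen 2 (s1): strand 1 crosses over strand 3. Perm now: [3 1 2 4 5]
Gen 3 (s4^-1): strand 4 crosses under strand 5. Perm now: [3 1 2 5 4]
Gen 4 (s2^-1): strand 1 crosses under strand 2. Perm now: [3 2 1 5 4]
Gen 5 (s2): strand 2 crosses over strand 1. Perm now: [3 1 2 5 4]
Gen 6 (s1): strand 3 crosses over strand 1. Perm now: [1 3 2 5 4]
Gen 7 (s4): strand 5 crosses over strand 4. Perm now: [1 3 2 4 5]
Gen 8 (s1): strand 1 crosses over strand 3. Perm now: [3 1 2 4 5]
Gen 9 (s4^-1): strand 4 crosses under strand 5. Perm now: [3 1 2 5 4]
Gen 10 (s4): strand 5 crosses over strand 4. Perm now: [3 1 2 4 5]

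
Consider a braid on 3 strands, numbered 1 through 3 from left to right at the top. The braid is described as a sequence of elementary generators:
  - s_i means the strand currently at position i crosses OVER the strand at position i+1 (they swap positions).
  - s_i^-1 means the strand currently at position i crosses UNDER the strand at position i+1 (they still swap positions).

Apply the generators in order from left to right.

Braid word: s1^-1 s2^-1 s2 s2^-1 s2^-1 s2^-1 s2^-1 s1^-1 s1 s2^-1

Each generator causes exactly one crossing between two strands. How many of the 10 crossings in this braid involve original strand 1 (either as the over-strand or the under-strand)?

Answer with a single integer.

Gen 1: crossing 1x2. Involves strand 1? yes. Count so far: 1
Gen 2: crossing 1x3. Involves strand 1? yes. Count so far: 2
Gen 3: crossing 3x1. Involves strand 1? yes. Count so far: 3
Gen 4: crossing 1x3. Involves strand 1? yes. Count so far: 4
Gen 5: crossing 3x1. Involves strand 1? yes. Count so far: 5
Gen 6: crossing 1x3. Involves strand 1? yes. Count so far: 6
Gen 7: crossing 3x1. Involves strand 1? yes. Count so far: 7
Gen 8: crossing 2x1. Involves strand 1? yes. Count so far: 8
Gen 9: crossing 1x2. Involves strand 1? yes. Count so far: 9
Gen 10: crossing 1x3. Involves strand 1? yes. Count so far: 10

Answer: 10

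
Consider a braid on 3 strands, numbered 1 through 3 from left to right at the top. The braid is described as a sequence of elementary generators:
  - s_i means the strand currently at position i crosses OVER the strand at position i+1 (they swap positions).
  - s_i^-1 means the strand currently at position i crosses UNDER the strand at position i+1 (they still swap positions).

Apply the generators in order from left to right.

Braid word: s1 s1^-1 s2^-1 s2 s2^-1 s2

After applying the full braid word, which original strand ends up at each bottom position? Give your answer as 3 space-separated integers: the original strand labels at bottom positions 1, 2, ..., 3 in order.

Gen 1 (s1): strand 1 crosses over strand 2. Perm now: [2 1 3]
Gen 2 (s1^-1): strand 2 crosses under strand 1. Perm now: [1 2 3]
Gen 3 (s2^-1): strand 2 crosses under strand 3. Perm now: [1 3 2]
Gen 4 (s2): strand 3 crosses over strand 2. Perm now: [1 2 3]
Gen 5 (s2^-1): strand 2 crosses under strand 3. Perm now: [1 3 2]
Gen 6 (s2): strand 3 crosses over strand 2. Perm now: [1 2 3]

Answer: 1 2 3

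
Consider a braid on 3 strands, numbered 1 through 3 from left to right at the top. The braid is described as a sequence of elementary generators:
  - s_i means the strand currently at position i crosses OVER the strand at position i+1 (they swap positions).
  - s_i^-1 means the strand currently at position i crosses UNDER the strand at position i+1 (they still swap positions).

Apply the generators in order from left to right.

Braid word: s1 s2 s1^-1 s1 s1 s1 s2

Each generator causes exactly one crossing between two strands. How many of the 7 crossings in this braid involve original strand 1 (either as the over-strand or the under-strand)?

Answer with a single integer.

Gen 1: crossing 1x2. Involves strand 1? yes. Count so far: 1
Gen 2: crossing 1x3. Involves strand 1? yes. Count so far: 2
Gen 3: crossing 2x3. Involves strand 1? no. Count so far: 2
Gen 4: crossing 3x2. Involves strand 1? no. Count so far: 2
Gen 5: crossing 2x3. Involves strand 1? no. Count so far: 2
Gen 6: crossing 3x2. Involves strand 1? no. Count so far: 2
Gen 7: crossing 3x1. Involves strand 1? yes. Count so far: 3

Answer: 3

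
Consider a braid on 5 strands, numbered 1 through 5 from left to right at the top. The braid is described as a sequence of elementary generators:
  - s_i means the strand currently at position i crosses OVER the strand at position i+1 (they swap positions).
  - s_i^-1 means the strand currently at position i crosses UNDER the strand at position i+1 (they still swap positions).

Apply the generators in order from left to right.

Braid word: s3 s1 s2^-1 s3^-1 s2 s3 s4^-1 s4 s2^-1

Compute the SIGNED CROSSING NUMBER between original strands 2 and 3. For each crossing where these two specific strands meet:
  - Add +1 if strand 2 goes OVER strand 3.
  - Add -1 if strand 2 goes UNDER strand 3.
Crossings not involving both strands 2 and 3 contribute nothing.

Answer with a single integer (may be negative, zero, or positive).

Answer: 0

Derivation:
Gen 1: crossing 3x4. Both 2&3? no. Sum: 0
Gen 2: crossing 1x2. Both 2&3? no. Sum: 0
Gen 3: crossing 1x4. Both 2&3? no. Sum: 0
Gen 4: crossing 1x3. Both 2&3? no. Sum: 0
Gen 5: crossing 4x3. Both 2&3? no. Sum: 0
Gen 6: crossing 4x1. Both 2&3? no. Sum: 0
Gen 7: crossing 4x5. Both 2&3? no. Sum: 0
Gen 8: crossing 5x4. Both 2&3? no. Sum: 0
Gen 9: crossing 3x1. Both 2&3? no. Sum: 0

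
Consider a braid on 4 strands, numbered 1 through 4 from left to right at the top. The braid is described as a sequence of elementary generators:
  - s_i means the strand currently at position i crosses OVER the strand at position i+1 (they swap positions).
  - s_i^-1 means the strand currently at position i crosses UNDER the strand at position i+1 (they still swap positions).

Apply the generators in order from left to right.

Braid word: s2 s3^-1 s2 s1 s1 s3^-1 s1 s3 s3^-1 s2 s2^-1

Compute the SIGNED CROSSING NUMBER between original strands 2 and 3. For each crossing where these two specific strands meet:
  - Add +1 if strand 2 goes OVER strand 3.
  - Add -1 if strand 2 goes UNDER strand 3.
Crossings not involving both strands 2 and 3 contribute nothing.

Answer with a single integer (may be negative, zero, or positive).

Answer: 4

Derivation:
Gen 1: 2 over 3. Both 2&3? yes. Contrib: +1. Sum: 1
Gen 2: crossing 2x4. Both 2&3? no. Sum: 1
Gen 3: crossing 3x4. Both 2&3? no. Sum: 1
Gen 4: crossing 1x4. Both 2&3? no. Sum: 1
Gen 5: crossing 4x1. Both 2&3? no. Sum: 1
Gen 6: 3 under 2. Both 2&3? yes. Contrib: +1. Sum: 2
Gen 7: crossing 1x4. Both 2&3? no. Sum: 2
Gen 8: 2 over 3. Both 2&3? yes. Contrib: +1. Sum: 3
Gen 9: 3 under 2. Both 2&3? yes. Contrib: +1. Sum: 4
Gen 10: crossing 1x2. Both 2&3? no. Sum: 4
Gen 11: crossing 2x1. Both 2&3? no. Sum: 4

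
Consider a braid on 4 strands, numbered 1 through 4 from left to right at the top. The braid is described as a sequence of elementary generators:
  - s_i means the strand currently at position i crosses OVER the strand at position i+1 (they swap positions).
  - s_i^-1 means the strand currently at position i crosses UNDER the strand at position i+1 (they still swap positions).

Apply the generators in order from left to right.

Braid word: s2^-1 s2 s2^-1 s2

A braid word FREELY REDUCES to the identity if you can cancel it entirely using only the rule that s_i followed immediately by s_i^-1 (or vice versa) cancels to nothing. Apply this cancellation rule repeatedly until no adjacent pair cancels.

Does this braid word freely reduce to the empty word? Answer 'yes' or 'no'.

Gen 1 (s2^-1): push. Stack: [s2^-1]
Gen 2 (s2): cancels prior s2^-1. Stack: []
Gen 3 (s2^-1): push. Stack: [s2^-1]
Gen 4 (s2): cancels prior s2^-1. Stack: []
Reduced word: (empty)

Answer: yes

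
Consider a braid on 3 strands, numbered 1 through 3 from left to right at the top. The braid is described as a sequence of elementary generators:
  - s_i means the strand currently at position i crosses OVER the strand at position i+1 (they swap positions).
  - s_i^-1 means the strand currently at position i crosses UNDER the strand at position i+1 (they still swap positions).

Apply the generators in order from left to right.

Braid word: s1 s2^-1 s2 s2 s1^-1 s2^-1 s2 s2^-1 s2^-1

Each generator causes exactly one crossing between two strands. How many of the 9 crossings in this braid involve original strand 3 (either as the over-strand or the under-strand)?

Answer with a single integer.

Answer: 4

Derivation:
Gen 1: crossing 1x2. Involves strand 3? no. Count so far: 0
Gen 2: crossing 1x3. Involves strand 3? yes. Count so far: 1
Gen 3: crossing 3x1. Involves strand 3? yes. Count so far: 2
Gen 4: crossing 1x3. Involves strand 3? yes. Count so far: 3
Gen 5: crossing 2x3. Involves strand 3? yes. Count so far: 4
Gen 6: crossing 2x1. Involves strand 3? no. Count so far: 4
Gen 7: crossing 1x2. Involves strand 3? no. Count so far: 4
Gen 8: crossing 2x1. Involves strand 3? no. Count so far: 4
Gen 9: crossing 1x2. Involves strand 3? no. Count so far: 4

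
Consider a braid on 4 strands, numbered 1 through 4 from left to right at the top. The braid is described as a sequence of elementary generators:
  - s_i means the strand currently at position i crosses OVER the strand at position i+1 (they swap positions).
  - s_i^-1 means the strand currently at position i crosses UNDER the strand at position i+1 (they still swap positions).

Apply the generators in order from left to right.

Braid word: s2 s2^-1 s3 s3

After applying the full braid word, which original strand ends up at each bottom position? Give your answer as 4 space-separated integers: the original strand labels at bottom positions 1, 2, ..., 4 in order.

Gen 1 (s2): strand 2 crosses over strand 3. Perm now: [1 3 2 4]
Gen 2 (s2^-1): strand 3 crosses under strand 2. Perm now: [1 2 3 4]
Gen 3 (s3): strand 3 crosses over strand 4. Perm now: [1 2 4 3]
Gen 4 (s3): strand 4 crosses over strand 3. Perm now: [1 2 3 4]

Answer: 1 2 3 4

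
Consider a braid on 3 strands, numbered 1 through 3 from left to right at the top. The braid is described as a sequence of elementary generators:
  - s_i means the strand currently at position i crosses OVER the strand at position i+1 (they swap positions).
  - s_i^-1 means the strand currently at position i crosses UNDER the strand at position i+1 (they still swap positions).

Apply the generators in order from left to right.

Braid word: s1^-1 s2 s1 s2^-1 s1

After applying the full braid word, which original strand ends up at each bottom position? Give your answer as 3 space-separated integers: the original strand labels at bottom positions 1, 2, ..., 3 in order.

Answer: 1 3 2

Derivation:
Gen 1 (s1^-1): strand 1 crosses under strand 2. Perm now: [2 1 3]
Gen 2 (s2): strand 1 crosses over strand 3. Perm now: [2 3 1]
Gen 3 (s1): strand 2 crosses over strand 3. Perm now: [3 2 1]
Gen 4 (s2^-1): strand 2 crosses under strand 1. Perm now: [3 1 2]
Gen 5 (s1): strand 3 crosses over strand 1. Perm now: [1 3 2]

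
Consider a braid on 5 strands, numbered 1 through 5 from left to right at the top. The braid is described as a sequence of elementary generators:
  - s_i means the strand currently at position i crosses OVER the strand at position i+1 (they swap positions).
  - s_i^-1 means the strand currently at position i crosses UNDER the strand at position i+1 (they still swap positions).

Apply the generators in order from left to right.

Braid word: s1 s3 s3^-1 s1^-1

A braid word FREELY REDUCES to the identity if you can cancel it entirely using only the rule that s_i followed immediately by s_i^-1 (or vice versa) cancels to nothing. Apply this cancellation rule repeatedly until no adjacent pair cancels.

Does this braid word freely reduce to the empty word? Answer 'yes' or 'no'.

Answer: yes

Derivation:
Gen 1 (s1): push. Stack: [s1]
Gen 2 (s3): push. Stack: [s1 s3]
Gen 3 (s3^-1): cancels prior s3. Stack: [s1]
Gen 4 (s1^-1): cancels prior s1. Stack: []
Reduced word: (empty)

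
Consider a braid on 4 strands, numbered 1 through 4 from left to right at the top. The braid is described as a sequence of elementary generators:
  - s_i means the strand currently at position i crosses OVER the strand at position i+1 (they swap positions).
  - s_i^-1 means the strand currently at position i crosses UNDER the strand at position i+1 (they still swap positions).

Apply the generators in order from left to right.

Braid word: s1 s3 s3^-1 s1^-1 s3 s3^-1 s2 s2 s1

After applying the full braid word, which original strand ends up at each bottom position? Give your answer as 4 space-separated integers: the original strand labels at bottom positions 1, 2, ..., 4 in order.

Answer: 2 1 3 4

Derivation:
Gen 1 (s1): strand 1 crosses over strand 2. Perm now: [2 1 3 4]
Gen 2 (s3): strand 3 crosses over strand 4. Perm now: [2 1 4 3]
Gen 3 (s3^-1): strand 4 crosses under strand 3. Perm now: [2 1 3 4]
Gen 4 (s1^-1): strand 2 crosses under strand 1. Perm now: [1 2 3 4]
Gen 5 (s3): strand 3 crosses over strand 4. Perm now: [1 2 4 3]
Gen 6 (s3^-1): strand 4 crosses under strand 3. Perm now: [1 2 3 4]
Gen 7 (s2): strand 2 crosses over strand 3. Perm now: [1 3 2 4]
Gen 8 (s2): strand 3 crosses over strand 2. Perm now: [1 2 3 4]
Gen 9 (s1): strand 1 crosses over strand 2. Perm now: [2 1 3 4]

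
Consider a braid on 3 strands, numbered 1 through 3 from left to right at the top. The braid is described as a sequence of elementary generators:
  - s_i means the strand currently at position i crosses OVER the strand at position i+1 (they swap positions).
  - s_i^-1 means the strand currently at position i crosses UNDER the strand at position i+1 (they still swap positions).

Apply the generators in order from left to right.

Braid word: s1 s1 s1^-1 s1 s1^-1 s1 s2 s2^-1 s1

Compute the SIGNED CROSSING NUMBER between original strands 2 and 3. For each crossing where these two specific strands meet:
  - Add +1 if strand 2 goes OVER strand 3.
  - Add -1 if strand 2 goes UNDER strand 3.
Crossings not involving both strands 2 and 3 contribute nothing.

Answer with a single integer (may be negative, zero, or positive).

Answer: 2

Derivation:
Gen 1: crossing 1x2. Both 2&3? no. Sum: 0
Gen 2: crossing 2x1. Both 2&3? no. Sum: 0
Gen 3: crossing 1x2. Both 2&3? no. Sum: 0
Gen 4: crossing 2x1. Both 2&3? no. Sum: 0
Gen 5: crossing 1x2. Both 2&3? no. Sum: 0
Gen 6: crossing 2x1. Both 2&3? no. Sum: 0
Gen 7: 2 over 3. Both 2&3? yes. Contrib: +1. Sum: 1
Gen 8: 3 under 2. Both 2&3? yes. Contrib: +1. Sum: 2
Gen 9: crossing 1x2. Both 2&3? no. Sum: 2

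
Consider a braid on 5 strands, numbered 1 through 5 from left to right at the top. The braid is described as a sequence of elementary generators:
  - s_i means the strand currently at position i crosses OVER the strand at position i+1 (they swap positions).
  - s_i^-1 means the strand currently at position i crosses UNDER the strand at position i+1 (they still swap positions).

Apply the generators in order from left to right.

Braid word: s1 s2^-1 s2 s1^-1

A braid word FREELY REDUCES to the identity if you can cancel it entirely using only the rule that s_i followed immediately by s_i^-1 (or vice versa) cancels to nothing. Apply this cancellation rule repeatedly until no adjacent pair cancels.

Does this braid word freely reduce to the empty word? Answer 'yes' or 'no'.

Answer: yes

Derivation:
Gen 1 (s1): push. Stack: [s1]
Gen 2 (s2^-1): push. Stack: [s1 s2^-1]
Gen 3 (s2): cancels prior s2^-1. Stack: [s1]
Gen 4 (s1^-1): cancels prior s1. Stack: []
Reduced word: (empty)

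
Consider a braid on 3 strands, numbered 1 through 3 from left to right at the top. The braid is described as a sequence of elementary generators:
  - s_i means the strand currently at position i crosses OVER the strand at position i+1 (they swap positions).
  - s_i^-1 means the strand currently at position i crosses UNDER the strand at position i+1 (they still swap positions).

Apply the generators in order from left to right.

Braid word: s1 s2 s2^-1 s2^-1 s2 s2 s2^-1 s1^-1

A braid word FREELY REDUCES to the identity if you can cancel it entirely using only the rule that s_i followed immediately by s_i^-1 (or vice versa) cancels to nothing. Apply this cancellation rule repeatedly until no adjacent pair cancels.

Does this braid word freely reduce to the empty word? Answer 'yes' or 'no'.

Gen 1 (s1): push. Stack: [s1]
Gen 2 (s2): push. Stack: [s1 s2]
Gen 3 (s2^-1): cancels prior s2. Stack: [s1]
Gen 4 (s2^-1): push. Stack: [s1 s2^-1]
Gen 5 (s2): cancels prior s2^-1. Stack: [s1]
Gen 6 (s2): push. Stack: [s1 s2]
Gen 7 (s2^-1): cancels prior s2. Stack: [s1]
Gen 8 (s1^-1): cancels prior s1. Stack: []
Reduced word: (empty)

Answer: yes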